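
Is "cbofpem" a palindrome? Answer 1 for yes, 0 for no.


Input: cbofpem
Reversed: mepfobc
  Compare pos 0 ('c') with pos 6 ('m'): MISMATCH
  Compare pos 1 ('b') with pos 5 ('e'): MISMATCH
  Compare pos 2 ('o') with pos 4 ('p'): MISMATCH
Result: not a palindrome

0


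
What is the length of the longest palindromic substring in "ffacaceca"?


Input: "ffacaceca"
Checking substrings for palindromes:
  [4:9] "aceca" (len 5) => palindrome
  [2:5] "aca" (len 3) => palindrome
  [3:6] "cac" (len 3) => palindrome
  [5:8] "cec" (len 3) => palindrome
  [0:2] "ff" (len 2) => palindrome
Longest palindromic substring: "aceca" with length 5

5


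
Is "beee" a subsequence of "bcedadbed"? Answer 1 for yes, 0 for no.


Check if "beee" is a subsequence of "bcedadbed"
Greedy scan:
  Position 0 ('b'): matches sub[0] = 'b'
  Position 1 ('c'): no match needed
  Position 2 ('e'): matches sub[1] = 'e'
  Position 3 ('d'): no match needed
  Position 4 ('a'): no match needed
  Position 5 ('d'): no match needed
  Position 6 ('b'): no match needed
  Position 7 ('e'): matches sub[2] = 'e'
  Position 8 ('d'): no match needed
Only matched 3/4 characters => not a subsequence

0


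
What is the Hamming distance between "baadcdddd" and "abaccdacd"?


Comparing "baadcdddd" and "abaccdacd" position by position:
  Position 0: 'b' vs 'a' => differ
  Position 1: 'a' vs 'b' => differ
  Position 2: 'a' vs 'a' => same
  Position 3: 'd' vs 'c' => differ
  Position 4: 'c' vs 'c' => same
  Position 5: 'd' vs 'd' => same
  Position 6: 'd' vs 'a' => differ
  Position 7: 'd' vs 'c' => differ
  Position 8: 'd' vs 'd' => same
Total differences (Hamming distance): 5

5


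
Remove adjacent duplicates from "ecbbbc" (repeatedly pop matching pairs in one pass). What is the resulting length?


Input: ecbbbc
Stack-based adjacent duplicate removal:
  Read 'e': push. Stack: e
  Read 'c': push. Stack: ec
  Read 'b': push. Stack: ecb
  Read 'b': matches stack top 'b' => pop. Stack: ec
  Read 'b': push. Stack: ecb
  Read 'c': push. Stack: ecbc
Final stack: "ecbc" (length 4)

4


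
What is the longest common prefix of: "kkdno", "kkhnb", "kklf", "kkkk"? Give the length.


Words: kkdno, kkhnb, kklf, kkkk
  Position 0: all 'k' => match
  Position 1: all 'k' => match
  Position 2: ('d', 'h', 'l', 'k') => mismatch, stop
LCP = "kk" (length 2)

2


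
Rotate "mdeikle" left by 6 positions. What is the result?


Input: "mdeikle", rotate left by 6
First 6 characters: "mdeikl"
Remaining characters: "e"
Concatenate remaining + first: "e" + "mdeikl" = "emdeikl"

emdeikl


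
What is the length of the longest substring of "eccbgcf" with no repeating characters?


Input: "eccbgcf"
Sliding window (track last position of each char):
  Position 0 ('e'): window [0,0] length 1 -- new best
  Position 1 ('c'): window [0,1] length 2 -- new best
  Position 2 ('c'): repeat (last at 1), move window start to 2
  Position 2 ('c'): window [2,2] length 1
  Position 3 ('b'): window [2,3] length 2
  Position 4 ('g'): window [2,4] length 3 -- new best
  Position 5 ('c'): repeat (last at 2), move window start to 3
  Position 5 ('c'): window [3,5] length 3
  Position 6 ('f'): window [3,6] length 4 -- new best
Longest substring with no repeats: "bgcf" with length 4

4


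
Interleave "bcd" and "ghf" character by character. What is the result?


Interleaving "bcd" and "ghf":
  Position 0: 'b' from first, 'g' from second => "bg"
  Position 1: 'c' from first, 'h' from second => "ch"
  Position 2: 'd' from first, 'f' from second => "df"
Result: bgchdf

bgchdf


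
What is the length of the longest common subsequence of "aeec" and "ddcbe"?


LCS of "aeec" and "ddcbe"
DP table:
           d    d    c    b    e
      0    0    0    0    0    0
  a   0    0    0    0    0    0
  e   0    0    0    0    0    1
  e   0    0    0    0    0    1
  c   0    0    0    1    1    1
LCS length = dp[4][5] = 1

1


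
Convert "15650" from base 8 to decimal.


Input: "15650" in base 8
Positional expansion:
  Digit '1' (value 1) x 8^4 = 4096
  Digit '5' (value 5) x 8^3 = 2560
  Digit '6' (value 6) x 8^2 = 384
  Digit '5' (value 5) x 8^1 = 40
  Digit '0' (value 0) x 8^0 = 0
Sum = 7080

7080


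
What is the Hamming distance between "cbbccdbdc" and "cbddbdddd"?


Comparing "cbbccdbdc" and "cbddbdddd" position by position:
  Position 0: 'c' vs 'c' => same
  Position 1: 'b' vs 'b' => same
  Position 2: 'b' vs 'd' => differ
  Position 3: 'c' vs 'd' => differ
  Position 4: 'c' vs 'b' => differ
  Position 5: 'd' vs 'd' => same
  Position 6: 'b' vs 'd' => differ
  Position 7: 'd' vs 'd' => same
  Position 8: 'c' vs 'd' => differ
Total differences (Hamming distance): 5

5


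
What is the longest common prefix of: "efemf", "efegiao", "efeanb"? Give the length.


Words: efemf, efegiao, efeanb
  Position 0: all 'e' => match
  Position 1: all 'f' => match
  Position 2: all 'e' => match
  Position 3: ('m', 'g', 'a') => mismatch, stop
LCP = "efe" (length 3)

3


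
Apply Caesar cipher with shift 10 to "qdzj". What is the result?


Caesar cipher: shift "qdzj" by 10
  'q' (pos 16) + 10 = pos 0 = 'a'
  'd' (pos 3) + 10 = pos 13 = 'n'
  'z' (pos 25) + 10 = pos 9 = 'j'
  'j' (pos 9) + 10 = pos 19 = 't'
Result: anjt

anjt


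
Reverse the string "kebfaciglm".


Input: kebfaciglm
Reading characters right to left:
  Position 9: 'm'
  Position 8: 'l'
  Position 7: 'g'
  Position 6: 'i'
  Position 5: 'c'
  Position 4: 'a'
  Position 3: 'f'
  Position 2: 'b'
  Position 1: 'e'
  Position 0: 'k'
Reversed: mlgicafbek

mlgicafbek


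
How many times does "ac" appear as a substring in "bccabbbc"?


Searching for "ac" in "bccabbbc"
Scanning each position:
  Position 0: "bc" => no
  Position 1: "cc" => no
  Position 2: "ca" => no
  Position 3: "ab" => no
  Position 4: "bb" => no
  Position 5: "bb" => no
  Position 6: "bc" => no
Total occurrences: 0

0


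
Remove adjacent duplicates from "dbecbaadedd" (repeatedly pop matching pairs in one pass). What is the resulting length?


Input: dbecbaadedd
Stack-based adjacent duplicate removal:
  Read 'd': push. Stack: d
  Read 'b': push. Stack: db
  Read 'e': push. Stack: dbe
  Read 'c': push. Stack: dbec
  Read 'b': push. Stack: dbecb
  Read 'a': push. Stack: dbecba
  Read 'a': matches stack top 'a' => pop. Stack: dbecb
  Read 'd': push. Stack: dbecbd
  Read 'e': push. Stack: dbecbde
  Read 'd': push. Stack: dbecbded
  Read 'd': matches stack top 'd' => pop. Stack: dbecbde
Final stack: "dbecbde" (length 7)

7


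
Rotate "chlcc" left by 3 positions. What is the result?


Input: "chlcc", rotate left by 3
First 3 characters: "chl"
Remaining characters: "cc"
Concatenate remaining + first: "cc" + "chl" = "ccchl"

ccchl


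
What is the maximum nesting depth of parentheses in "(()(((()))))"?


Input: "(()(((()))))"
Tracking depth:
  Position 0 '(': depth becomes 1
  Position 1 '(': depth becomes 2
  Position 2 ')': depth becomes 1
  Position 3 '(': depth becomes 2
  Position 4 '(': depth becomes 3
  Position 5 '(': depth becomes 4
  Position 6 '(': depth becomes 5
  Position 7 ')': depth becomes 4
  Position 8 ')': depth becomes 3
  Position 9 ')': depth becomes 2
  Position 10 ')': depth becomes 1
  Position 11 ')': depth becomes 0
Maximum depth reached: 5

5


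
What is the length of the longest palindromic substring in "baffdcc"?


Input: "baffdcc"
Checking substrings for palindromes:
  [2:4] "ff" (len 2) => palindrome
  [5:7] "cc" (len 2) => palindrome
Longest palindromic substring: "ff" with length 2

2


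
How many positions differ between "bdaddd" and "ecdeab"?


Comparing "bdaddd" and "ecdeab" position by position:
  Position 0: 'b' vs 'e' => DIFFER
  Position 1: 'd' vs 'c' => DIFFER
  Position 2: 'a' vs 'd' => DIFFER
  Position 3: 'd' vs 'e' => DIFFER
  Position 4: 'd' vs 'a' => DIFFER
  Position 5: 'd' vs 'b' => DIFFER
Positions that differ: 6

6


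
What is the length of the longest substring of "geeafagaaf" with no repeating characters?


Input: "geeafagaaf"
Sliding window (track last position of each char):
  Position 0 ('g'): window [0,0] length 1 -- new best
  Position 1 ('e'): window [0,1] length 2 -- new best
  Position 2 ('e'): repeat (last at 1), move window start to 2
  Position 2 ('e'): window [2,2] length 1
  Position 3 ('a'): window [2,3] length 2
  Position 4 ('f'): window [2,4] length 3 -- new best
  Position 5 ('a'): repeat (last at 3), move window start to 4
  Position 5 ('a'): window [4,5] length 2
  Position 6 ('g'): window [4,6] length 3
  Position 7 ('a'): repeat (last at 5), move window start to 6
  Position 7 ('a'): window [6,7] length 2
  Position 8 ('a'): repeat (last at 7), move window start to 8
  Position 8 ('a'): window [8,8] length 1
  Position 9 ('f'): window [8,9] length 2
Longest substring with no repeats: "eaf" with length 3

3


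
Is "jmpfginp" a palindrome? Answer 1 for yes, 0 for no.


Input: jmpfginp
Reversed: pnigfpmj
  Compare pos 0 ('j') with pos 7 ('p'): MISMATCH
  Compare pos 1 ('m') with pos 6 ('n'): MISMATCH
  Compare pos 2 ('p') with pos 5 ('i'): MISMATCH
  Compare pos 3 ('f') with pos 4 ('g'): MISMATCH
Result: not a palindrome

0


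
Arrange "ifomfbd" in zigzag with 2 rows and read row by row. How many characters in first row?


Zigzag "ifomfbd" into 2 rows:
Placing characters:
  'i' => row 0
  'f' => row 1
  'o' => row 0
  'm' => row 1
  'f' => row 0
  'b' => row 1
  'd' => row 0
Rows:
  Row 0: "iofd"
  Row 1: "fmb"
First row length: 4

4


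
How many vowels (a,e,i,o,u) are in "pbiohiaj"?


Input: pbiohiaj
Checking each character:
  'p' at position 0: consonant
  'b' at position 1: consonant
  'i' at position 2: vowel (running total: 1)
  'o' at position 3: vowel (running total: 2)
  'h' at position 4: consonant
  'i' at position 5: vowel (running total: 3)
  'a' at position 6: vowel (running total: 4)
  'j' at position 7: consonant
Total vowels: 4

4


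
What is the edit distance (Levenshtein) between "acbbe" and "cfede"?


Computing edit distance: "acbbe" -> "cfede"
DP table:
           c    f    e    d    e
      0    1    2    3    4    5
  a   1    1    2    3    4    5
  c   2    1    2    3    4    5
  b   3    2    2    3    4    5
  b   4    3    3    3    4    5
  e   5    4    4    3    4    4
Edit distance = dp[5][5] = 4

4


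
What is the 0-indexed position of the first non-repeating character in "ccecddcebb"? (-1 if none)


Input: ccecddcebb
Character frequencies:
  'b': 2
  'c': 4
  'd': 2
  'e': 2
Scanning left to right for freq == 1:
  Position 0 ('c'): freq=4, skip
  Position 1 ('c'): freq=4, skip
  Position 2 ('e'): freq=2, skip
  Position 3 ('c'): freq=4, skip
  Position 4 ('d'): freq=2, skip
  Position 5 ('d'): freq=2, skip
  Position 6 ('c'): freq=4, skip
  Position 7 ('e'): freq=2, skip
  Position 8 ('b'): freq=2, skip
  Position 9 ('b'): freq=2, skip
  No unique character found => answer = -1

-1


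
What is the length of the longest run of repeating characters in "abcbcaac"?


Input: "abcbcaac"
Scanning for longest run:
  Position 1 ('b'): new char, reset run to 1
  Position 2 ('c'): new char, reset run to 1
  Position 3 ('b'): new char, reset run to 1
  Position 4 ('c'): new char, reset run to 1
  Position 5 ('a'): new char, reset run to 1
  Position 6 ('a'): continues run of 'a', length=2
  Position 7 ('c'): new char, reset run to 1
Longest run: 'a' with length 2

2


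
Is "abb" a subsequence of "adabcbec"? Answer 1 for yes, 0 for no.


Check if "abb" is a subsequence of "adabcbec"
Greedy scan:
  Position 0 ('a'): matches sub[0] = 'a'
  Position 1 ('d'): no match needed
  Position 2 ('a'): no match needed
  Position 3 ('b'): matches sub[1] = 'b'
  Position 4 ('c'): no match needed
  Position 5 ('b'): matches sub[2] = 'b'
  Position 6 ('e'): no match needed
  Position 7 ('c'): no match needed
All 3 characters matched => is a subsequence

1


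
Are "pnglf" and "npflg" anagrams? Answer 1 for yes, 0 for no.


Strings: "pnglf", "npflg"
Sorted first:  fglnp
Sorted second: fglnp
Sorted forms match => anagrams

1


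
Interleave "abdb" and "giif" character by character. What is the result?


Interleaving "abdb" and "giif":
  Position 0: 'a' from first, 'g' from second => "ag"
  Position 1: 'b' from first, 'i' from second => "bi"
  Position 2: 'd' from first, 'i' from second => "di"
  Position 3: 'b' from first, 'f' from second => "bf"
Result: agbidibf

agbidibf


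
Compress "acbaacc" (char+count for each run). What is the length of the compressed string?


Input: acbaacc
Runs:
  'a' x 1 => "a1"
  'c' x 1 => "c1"
  'b' x 1 => "b1"
  'a' x 2 => "a2"
  'c' x 2 => "c2"
Compressed: "a1c1b1a2c2"
Compressed length: 10

10


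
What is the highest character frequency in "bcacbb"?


Input: bcacbb
Character counts:
  'a': 1
  'b': 3
  'c': 2
Maximum frequency: 3

3


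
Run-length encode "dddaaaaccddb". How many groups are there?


Input: dddaaaaccddb
Scanning for consecutive runs:
  Group 1: 'd' x 3 (positions 0-2)
  Group 2: 'a' x 4 (positions 3-6)
  Group 3: 'c' x 2 (positions 7-8)
  Group 4: 'd' x 2 (positions 9-10)
  Group 5: 'b' x 1 (positions 11-11)
Total groups: 5

5


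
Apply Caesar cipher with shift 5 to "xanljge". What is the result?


Caesar cipher: shift "xanljge" by 5
  'x' (pos 23) + 5 = pos 2 = 'c'
  'a' (pos 0) + 5 = pos 5 = 'f'
  'n' (pos 13) + 5 = pos 18 = 's'
  'l' (pos 11) + 5 = pos 16 = 'q'
  'j' (pos 9) + 5 = pos 14 = 'o'
  'g' (pos 6) + 5 = pos 11 = 'l'
  'e' (pos 4) + 5 = pos 9 = 'j'
Result: cfsqolj

cfsqolj


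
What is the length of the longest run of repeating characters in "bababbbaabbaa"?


Input: "bababbbaabbaa"
Scanning for longest run:
  Position 1 ('a'): new char, reset run to 1
  Position 2 ('b'): new char, reset run to 1
  Position 3 ('a'): new char, reset run to 1
  Position 4 ('b'): new char, reset run to 1
  Position 5 ('b'): continues run of 'b', length=2
  Position 6 ('b'): continues run of 'b', length=3
  Position 7 ('a'): new char, reset run to 1
  Position 8 ('a'): continues run of 'a', length=2
  Position 9 ('b'): new char, reset run to 1
  Position 10 ('b'): continues run of 'b', length=2
  Position 11 ('a'): new char, reset run to 1
  Position 12 ('a'): continues run of 'a', length=2
Longest run: 'b' with length 3

3


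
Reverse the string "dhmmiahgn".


Input: dhmmiahgn
Reading characters right to left:
  Position 8: 'n'
  Position 7: 'g'
  Position 6: 'h'
  Position 5: 'a'
  Position 4: 'i'
  Position 3: 'm'
  Position 2: 'm'
  Position 1: 'h'
  Position 0: 'd'
Reversed: nghaimmhd

nghaimmhd


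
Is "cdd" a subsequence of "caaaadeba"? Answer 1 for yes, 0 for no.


Check if "cdd" is a subsequence of "caaaadeba"
Greedy scan:
  Position 0 ('c'): matches sub[0] = 'c'
  Position 1 ('a'): no match needed
  Position 2 ('a'): no match needed
  Position 3 ('a'): no match needed
  Position 4 ('a'): no match needed
  Position 5 ('d'): matches sub[1] = 'd'
  Position 6 ('e'): no match needed
  Position 7 ('b'): no match needed
  Position 8 ('a'): no match needed
Only matched 2/3 characters => not a subsequence

0


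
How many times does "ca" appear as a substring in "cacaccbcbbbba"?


Searching for "ca" in "cacaccbcbbbba"
Scanning each position:
  Position 0: "ca" => MATCH
  Position 1: "ac" => no
  Position 2: "ca" => MATCH
  Position 3: "ac" => no
  Position 4: "cc" => no
  Position 5: "cb" => no
  Position 6: "bc" => no
  Position 7: "cb" => no
  Position 8: "bb" => no
  Position 9: "bb" => no
  Position 10: "bb" => no
  Position 11: "ba" => no
Total occurrences: 2

2


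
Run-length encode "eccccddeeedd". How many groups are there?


Input: eccccddeeedd
Scanning for consecutive runs:
  Group 1: 'e' x 1 (positions 0-0)
  Group 2: 'c' x 4 (positions 1-4)
  Group 3: 'd' x 2 (positions 5-6)
  Group 4: 'e' x 3 (positions 7-9)
  Group 5: 'd' x 2 (positions 10-11)
Total groups: 5

5


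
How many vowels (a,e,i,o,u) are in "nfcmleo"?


Input: nfcmleo
Checking each character:
  'n' at position 0: consonant
  'f' at position 1: consonant
  'c' at position 2: consonant
  'm' at position 3: consonant
  'l' at position 4: consonant
  'e' at position 5: vowel (running total: 1)
  'o' at position 6: vowel (running total: 2)
Total vowels: 2

2


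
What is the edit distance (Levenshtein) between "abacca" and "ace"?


Computing edit distance: "abacca" -> "ace"
DP table:
           a    c    e
      0    1    2    3
  a   1    0    1    2
  b   2    1    1    2
  a   3    2    2    2
  c   4    3    2    3
  c   5    4    3    3
  a   6    5    4    4
Edit distance = dp[6][3] = 4

4


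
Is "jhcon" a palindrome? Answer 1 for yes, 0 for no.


Input: jhcon
Reversed: nochj
  Compare pos 0 ('j') with pos 4 ('n'): MISMATCH
  Compare pos 1 ('h') with pos 3 ('o'): MISMATCH
Result: not a palindrome

0


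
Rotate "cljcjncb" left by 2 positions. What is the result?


Input: "cljcjncb", rotate left by 2
First 2 characters: "cl"
Remaining characters: "jcjncb"
Concatenate remaining + first: "jcjncb" + "cl" = "jcjncbcl"

jcjncbcl


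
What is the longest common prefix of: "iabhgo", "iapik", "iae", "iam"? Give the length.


Words: iabhgo, iapik, iae, iam
  Position 0: all 'i' => match
  Position 1: all 'a' => match
  Position 2: ('b', 'p', 'e', 'm') => mismatch, stop
LCP = "ia" (length 2)

2


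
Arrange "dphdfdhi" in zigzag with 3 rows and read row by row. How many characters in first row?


Zigzag "dphdfdhi" into 3 rows:
Placing characters:
  'd' => row 0
  'p' => row 1
  'h' => row 2
  'd' => row 1
  'f' => row 0
  'd' => row 1
  'h' => row 2
  'i' => row 1
Rows:
  Row 0: "df"
  Row 1: "pddi"
  Row 2: "hh"
First row length: 2

2


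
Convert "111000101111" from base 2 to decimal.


Input: "111000101111" in base 2
Positional expansion:
  Digit '1' (value 1) x 2^11 = 2048
  Digit '1' (value 1) x 2^10 = 1024
  Digit '1' (value 1) x 2^9 = 512
  Digit '0' (value 0) x 2^8 = 0
  Digit '0' (value 0) x 2^7 = 0
  Digit '0' (value 0) x 2^6 = 0
  Digit '1' (value 1) x 2^5 = 32
  Digit '0' (value 0) x 2^4 = 0
  Digit '1' (value 1) x 2^3 = 8
  Digit '1' (value 1) x 2^2 = 4
  Digit '1' (value 1) x 2^1 = 2
  Digit '1' (value 1) x 2^0 = 1
Sum = 3631

3631


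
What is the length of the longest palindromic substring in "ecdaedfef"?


Input: "ecdaedfef"
Checking substrings for palindromes:
  [6:9] "fef" (len 3) => palindrome
Longest palindromic substring: "fef" with length 3

3


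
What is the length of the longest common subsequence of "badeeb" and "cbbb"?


LCS of "badeeb" and "cbbb"
DP table:
           c    b    b    b
      0    0    0    0    0
  b   0    0    1    1    1
  a   0    0    1    1    1
  d   0    0    1    1    1
  e   0    0    1    1    1
  e   0    0    1    1    1
  b   0    0    1    2    2
LCS length = dp[6][4] = 2

2


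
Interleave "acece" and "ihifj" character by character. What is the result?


Interleaving "acece" and "ihifj":
  Position 0: 'a' from first, 'i' from second => "ai"
  Position 1: 'c' from first, 'h' from second => "ch"
  Position 2: 'e' from first, 'i' from second => "ei"
  Position 3: 'c' from first, 'f' from second => "cf"
  Position 4: 'e' from first, 'j' from second => "ej"
Result: aicheicfej

aicheicfej


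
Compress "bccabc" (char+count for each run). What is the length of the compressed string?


Input: bccabc
Runs:
  'b' x 1 => "b1"
  'c' x 2 => "c2"
  'a' x 1 => "a1"
  'b' x 1 => "b1"
  'c' x 1 => "c1"
Compressed: "b1c2a1b1c1"
Compressed length: 10

10


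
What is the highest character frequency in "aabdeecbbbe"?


Input: aabdeecbbbe
Character counts:
  'a': 2
  'b': 4
  'c': 1
  'd': 1
  'e': 3
Maximum frequency: 4

4


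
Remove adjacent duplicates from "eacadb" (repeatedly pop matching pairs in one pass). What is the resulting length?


Input: eacadb
Stack-based adjacent duplicate removal:
  Read 'e': push. Stack: e
  Read 'a': push. Stack: ea
  Read 'c': push. Stack: eac
  Read 'a': push. Stack: eaca
  Read 'd': push. Stack: eacad
  Read 'b': push. Stack: eacadb
Final stack: "eacadb" (length 6)

6


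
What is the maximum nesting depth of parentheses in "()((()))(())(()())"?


Input: "()((()))(())(()())"
Tracking depth:
  Position 0 '(': depth becomes 1
  Position 1 ')': depth becomes 0
  Position 2 '(': depth becomes 1
  Position 3 '(': depth becomes 2
  Position 4 '(': depth becomes 3
  Position 5 ')': depth becomes 2
  Position 6 ')': depth becomes 1
  Position 7 ')': depth becomes 0
  Position 8 '(': depth becomes 1
  Position 9 '(': depth becomes 2
  Position 10 ')': depth becomes 1
  Position 11 ')': depth becomes 0
  Position 12 '(': depth becomes 1
  Position 13 '(': depth becomes 2
  Position 14 ')': depth becomes 1
  Position 15 '(': depth becomes 2
  Position 16 ')': depth becomes 1
  Position 17 ')': depth becomes 0
Maximum depth reached: 3

3


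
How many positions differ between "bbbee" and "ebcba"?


Comparing "bbbee" and "ebcba" position by position:
  Position 0: 'b' vs 'e' => DIFFER
  Position 1: 'b' vs 'b' => same
  Position 2: 'b' vs 'c' => DIFFER
  Position 3: 'e' vs 'b' => DIFFER
  Position 4: 'e' vs 'a' => DIFFER
Positions that differ: 4

4


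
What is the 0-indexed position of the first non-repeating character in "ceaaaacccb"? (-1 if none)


Input: ceaaaacccb
Character frequencies:
  'a': 4
  'b': 1
  'c': 4
  'e': 1
Scanning left to right for freq == 1:
  Position 0 ('c'): freq=4, skip
  Position 1 ('e'): unique! => answer = 1

1


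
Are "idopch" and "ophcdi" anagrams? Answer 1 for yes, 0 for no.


Strings: "idopch", "ophcdi"
Sorted first:  cdhiop
Sorted second: cdhiop
Sorted forms match => anagrams

1


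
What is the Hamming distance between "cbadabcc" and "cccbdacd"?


Comparing "cbadabcc" and "cccbdacd" position by position:
  Position 0: 'c' vs 'c' => same
  Position 1: 'b' vs 'c' => differ
  Position 2: 'a' vs 'c' => differ
  Position 3: 'd' vs 'b' => differ
  Position 4: 'a' vs 'd' => differ
  Position 5: 'b' vs 'a' => differ
  Position 6: 'c' vs 'c' => same
  Position 7: 'c' vs 'd' => differ
Total differences (Hamming distance): 6

6


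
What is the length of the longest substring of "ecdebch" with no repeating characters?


Input: "ecdebch"
Sliding window (track last position of each char):
  Position 0 ('e'): window [0,0] length 1 -- new best
  Position 1 ('c'): window [0,1] length 2 -- new best
  Position 2 ('d'): window [0,2] length 3 -- new best
  Position 3 ('e'): repeat (last at 0), move window start to 1
  Position 3 ('e'): window [1,3] length 3
  Position 4 ('b'): window [1,4] length 4 -- new best
  Position 5 ('c'): repeat (last at 1), move window start to 2
  Position 5 ('c'): window [2,5] length 4
  Position 6 ('h'): window [2,6] length 5 -- new best
Longest substring with no repeats: "debch" with length 5

5


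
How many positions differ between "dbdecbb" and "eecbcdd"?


Comparing "dbdecbb" and "eecbcdd" position by position:
  Position 0: 'd' vs 'e' => DIFFER
  Position 1: 'b' vs 'e' => DIFFER
  Position 2: 'd' vs 'c' => DIFFER
  Position 3: 'e' vs 'b' => DIFFER
  Position 4: 'c' vs 'c' => same
  Position 5: 'b' vs 'd' => DIFFER
  Position 6: 'b' vs 'd' => DIFFER
Positions that differ: 6

6


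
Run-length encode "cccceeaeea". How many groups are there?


Input: cccceeaeea
Scanning for consecutive runs:
  Group 1: 'c' x 4 (positions 0-3)
  Group 2: 'e' x 2 (positions 4-5)
  Group 3: 'a' x 1 (positions 6-6)
  Group 4: 'e' x 2 (positions 7-8)
  Group 5: 'a' x 1 (positions 9-9)
Total groups: 5

5


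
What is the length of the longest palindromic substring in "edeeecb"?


Input: "edeeecb"
Checking substrings for palindromes:
  [0:3] "ede" (len 3) => palindrome
  [2:5] "eee" (len 3) => palindrome
  [2:4] "ee" (len 2) => palindrome
  [3:5] "ee" (len 2) => palindrome
Longest palindromic substring: "ede" with length 3

3


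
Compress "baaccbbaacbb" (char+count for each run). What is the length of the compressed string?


Input: baaccbbaacbb
Runs:
  'b' x 1 => "b1"
  'a' x 2 => "a2"
  'c' x 2 => "c2"
  'b' x 2 => "b2"
  'a' x 2 => "a2"
  'c' x 1 => "c1"
  'b' x 2 => "b2"
Compressed: "b1a2c2b2a2c1b2"
Compressed length: 14

14


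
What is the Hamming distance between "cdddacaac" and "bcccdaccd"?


Comparing "cdddacaac" and "bcccdaccd" position by position:
  Position 0: 'c' vs 'b' => differ
  Position 1: 'd' vs 'c' => differ
  Position 2: 'd' vs 'c' => differ
  Position 3: 'd' vs 'c' => differ
  Position 4: 'a' vs 'd' => differ
  Position 5: 'c' vs 'a' => differ
  Position 6: 'a' vs 'c' => differ
  Position 7: 'a' vs 'c' => differ
  Position 8: 'c' vs 'd' => differ
Total differences (Hamming distance): 9

9


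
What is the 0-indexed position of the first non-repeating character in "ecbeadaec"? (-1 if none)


Input: ecbeadaec
Character frequencies:
  'a': 2
  'b': 1
  'c': 2
  'd': 1
  'e': 3
Scanning left to right for freq == 1:
  Position 0 ('e'): freq=3, skip
  Position 1 ('c'): freq=2, skip
  Position 2 ('b'): unique! => answer = 2

2


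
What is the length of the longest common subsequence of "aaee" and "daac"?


LCS of "aaee" and "daac"
DP table:
           d    a    a    c
      0    0    0    0    0
  a   0    0    1    1    1
  a   0    0    1    2    2
  e   0    0    1    2    2
  e   0    0    1    2    2
LCS length = dp[4][4] = 2

2


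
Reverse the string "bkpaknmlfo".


Input: bkpaknmlfo
Reading characters right to left:
  Position 9: 'o'
  Position 8: 'f'
  Position 7: 'l'
  Position 6: 'm'
  Position 5: 'n'
  Position 4: 'k'
  Position 3: 'a'
  Position 2: 'p'
  Position 1: 'k'
  Position 0: 'b'
Reversed: oflmnkapkb

oflmnkapkb


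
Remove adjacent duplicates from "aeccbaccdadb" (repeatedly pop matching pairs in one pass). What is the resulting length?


Input: aeccbaccdadb
Stack-based adjacent duplicate removal:
  Read 'a': push. Stack: a
  Read 'e': push. Stack: ae
  Read 'c': push. Stack: aec
  Read 'c': matches stack top 'c' => pop. Stack: ae
  Read 'b': push. Stack: aeb
  Read 'a': push. Stack: aeba
  Read 'c': push. Stack: aebac
  Read 'c': matches stack top 'c' => pop. Stack: aeba
  Read 'd': push. Stack: aebad
  Read 'a': push. Stack: aebada
  Read 'd': push. Stack: aebadad
  Read 'b': push. Stack: aebadadb
Final stack: "aebadadb" (length 8)

8


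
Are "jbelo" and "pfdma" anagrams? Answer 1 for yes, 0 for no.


Strings: "jbelo", "pfdma"
Sorted first:  bejlo
Sorted second: adfmp
Differ at position 0: 'b' vs 'a' => not anagrams

0


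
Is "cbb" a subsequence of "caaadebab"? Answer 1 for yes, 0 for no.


Check if "cbb" is a subsequence of "caaadebab"
Greedy scan:
  Position 0 ('c'): matches sub[0] = 'c'
  Position 1 ('a'): no match needed
  Position 2 ('a'): no match needed
  Position 3 ('a'): no match needed
  Position 4 ('d'): no match needed
  Position 5 ('e'): no match needed
  Position 6 ('b'): matches sub[1] = 'b'
  Position 7 ('a'): no match needed
  Position 8 ('b'): matches sub[2] = 'b'
All 3 characters matched => is a subsequence

1


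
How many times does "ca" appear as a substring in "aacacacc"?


Searching for "ca" in "aacacacc"
Scanning each position:
  Position 0: "aa" => no
  Position 1: "ac" => no
  Position 2: "ca" => MATCH
  Position 3: "ac" => no
  Position 4: "ca" => MATCH
  Position 5: "ac" => no
  Position 6: "cc" => no
Total occurrences: 2

2


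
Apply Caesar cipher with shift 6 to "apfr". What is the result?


Caesar cipher: shift "apfr" by 6
  'a' (pos 0) + 6 = pos 6 = 'g'
  'p' (pos 15) + 6 = pos 21 = 'v'
  'f' (pos 5) + 6 = pos 11 = 'l'
  'r' (pos 17) + 6 = pos 23 = 'x'
Result: gvlx

gvlx


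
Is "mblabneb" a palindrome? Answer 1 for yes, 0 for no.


Input: mblabneb
Reversed: benbalbm
  Compare pos 0 ('m') with pos 7 ('b'): MISMATCH
  Compare pos 1 ('b') with pos 6 ('e'): MISMATCH
  Compare pos 2 ('l') with pos 5 ('n'): MISMATCH
  Compare pos 3 ('a') with pos 4 ('b'): MISMATCH
Result: not a palindrome

0


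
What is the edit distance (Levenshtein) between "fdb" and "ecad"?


Computing edit distance: "fdb" -> "ecad"
DP table:
           e    c    a    d
      0    1    2    3    4
  f   1    1    2    3    4
  d   2    2    2    3    3
  b   3    3    3    3    4
Edit distance = dp[3][4] = 4

4


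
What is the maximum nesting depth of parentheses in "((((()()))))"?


Input: "((((()()))))"
Tracking depth:
  Position 0 '(': depth becomes 1
  Position 1 '(': depth becomes 2
  Position 2 '(': depth becomes 3
  Position 3 '(': depth becomes 4
  Position 4 '(': depth becomes 5
  Position 5 ')': depth becomes 4
  Position 6 '(': depth becomes 5
  Position 7 ')': depth becomes 4
  Position 8 ')': depth becomes 3
  Position 9 ')': depth becomes 2
  Position 10 ')': depth becomes 1
  Position 11 ')': depth becomes 0
Maximum depth reached: 5

5


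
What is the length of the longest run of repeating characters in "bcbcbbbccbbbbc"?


Input: "bcbcbbbccbbbbc"
Scanning for longest run:
  Position 1 ('c'): new char, reset run to 1
  Position 2 ('b'): new char, reset run to 1
  Position 3 ('c'): new char, reset run to 1
  Position 4 ('b'): new char, reset run to 1
  Position 5 ('b'): continues run of 'b', length=2
  Position 6 ('b'): continues run of 'b', length=3
  Position 7 ('c'): new char, reset run to 1
  Position 8 ('c'): continues run of 'c', length=2
  Position 9 ('b'): new char, reset run to 1
  Position 10 ('b'): continues run of 'b', length=2
  Position 11 ('b'): continues run of 'b', length=3
  Position 12 ('b'): continues run of 'b', length=4
  Position 13 ('c'): new char, reset run to 1
Longest run: 'b' with length 4

4


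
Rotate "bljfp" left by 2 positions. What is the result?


Input: "bljfp", rotate left by 2
First 2 characters: "bl"
Remaining characters: "jfp"
Concatenate remaining + first: "jfp" + "bl" = "jfpbl"

jfpbl


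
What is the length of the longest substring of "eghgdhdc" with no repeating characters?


Input: "eghgdhdc"
Sliding window (track last position of each char):
  Position 0 ('e'): window [0,0] length 1 -- new best
  Position 1 ('g'): window [0,1] length 2 -- new best
  Position 2 ('h'): window [0,2] length 3 -- new best
  Position 3 ('g'): repeat (last at 1), move window start to 2
  Position 3 ('g'): window [2,3] length 2
  Position 4 ('d'): window [2,4] length 3
  Position 5 ('h'): repeat (last at 2), move window start to 3
  Position 5 ('h'): window [3,5] length 3
  Position 6 ('d'): repeat (last at 4), move window start to 5
  Position 6 ('d'): window [5,6] length 2
  Position 7 ('c'): window [5,7] length 3
Longest substring with no repeats: "egh" with length 3

3


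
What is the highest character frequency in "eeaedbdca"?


Input: eeaedbdca
Character counts:
  'a': 2
  'b': 1
  'c': 1
  'd': 2
  'e': 3
Maximum frequency: 3

3


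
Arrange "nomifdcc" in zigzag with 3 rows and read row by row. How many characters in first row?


Zigzag "nomifdcc" into 3 rows:
Placing characters:
  'n' => row 0
  'o' => row 1
  'm' => row 2
  'i' => row 1
  'f' => row 0
  'd' => row 1
  'c' => row 2
  'c' => row 1
Rows:
  Row 0: "nf"
  Row 1: "oidc"
  Row 2: "mc"
First row length: 2

2


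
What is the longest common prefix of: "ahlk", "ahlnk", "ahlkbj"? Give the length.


Words: ahlk, ahlnk, ahlkbj
  Position 0: all 'a' => match
  Position 1: all 'h' => match
  Position 2: all 'l' => match
  Position 3: ('k', 'n', 'k') => mismatch, stop
LCP = "ahl" (length 3)

3


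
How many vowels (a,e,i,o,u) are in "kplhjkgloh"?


Input: kplhjkgloh
Checking each character:
  'k' at position 0: consonant
  'p' at position 1: consonant
  'l' at position 2: consonant
  'h' at position 3: consonant
  'j' at position 4: consonant
  'k' at position 5: consonant
  'g' at position 6: consonant
  'l' at position 7: consonant
  'o' at position 8: vowel (running total: 1)
  'h' at position 9: consonant
Total vowels: 1

1


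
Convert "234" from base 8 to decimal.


Input: "234" in base 8
Positional expansion:
  Digit '2' (value 2) x 8^2 = 128
  Digit '3' (value 3) x 8^1 = 24
  Digit '4' (value 4) x 8^0 = 4
Sum = 156

156


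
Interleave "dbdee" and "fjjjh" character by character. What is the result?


Interleaving "dbdee" and "fjjjh":
  Position 0: 'd' from first, 'f' from second => "df"
  Position 1: 'b' from first, 'j' from second => "bj"
  Position 2: 'd' from first, 'j' from second => "dj"
  Position 3: 'e' from first, 'j' from second => "ej"
  Position 4: 'e' from first, 'h' from second => "eh"
Result: dfbjdjejeh

dfbjdjejeh


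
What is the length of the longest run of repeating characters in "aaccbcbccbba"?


Input: "aaccbcbccbba"
Scanning for longest run:
  Position 1 ('a'): continues run of 'a', length=2
  Position 2 ('c'): new char, reset run to 1
  Position 3 ('c'): continues run of 'c', length=2
  Position 4 ('b'): new char, reset run to 1
  Position 5 ('c'): new char, reset run to 1
  Position 6 ('b'): new char, reset run to 1
  Position 7 ('c'): new char, reset run to 1
  Position 8 ('c'): continues run of 'c', length=2
  Position 9 ('b'): new char, reset run to 1
  Position 10 ('b'): continues run of 'b', length=2
  Position 11 ('a'): new char, reset run to 1
Longest run: 'a' with length 2

2


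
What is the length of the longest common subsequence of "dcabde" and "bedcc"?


LCS of "dcabde" and "bedcc"
DP table:
           b    e    d    c    c
      0    0    0    0    0    0
  d   0    0    0    1    1    1
  c   0    0    0    1    2    2
  a   0    0    0    1    2    2
  b   0    1    1    1    2    2
  d   0    1    1    2    2    2
  e   0    1    2    2    2    2
LCS length = dp[6][5] = 2

2


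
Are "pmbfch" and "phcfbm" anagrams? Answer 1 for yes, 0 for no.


Strings: "pmbfch", "phcfbm"
Sorted first:  bcfhmp
Sorted second: bcfhmp
Sorted forms match => anagrams

1


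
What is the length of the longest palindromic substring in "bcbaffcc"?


Input: "bcbaffcc"
Checking substrings for palindromes:
  [0:3] "bcb" (len 3) => palindrome
  [4:6] "ff" (len 2) => palindrome
  [6:8] "cc" (len 2) => palindrome
Longest palindromic substring: "bcb" with length 3

3


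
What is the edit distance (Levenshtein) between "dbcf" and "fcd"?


Computing edit distance: "dbcf" -> "fcd"
DP table:
           f    c    d
      0    1    2    3
  d   1    1    2    2
  b   2    2    2    3
  c   3    3    2    3
  f   4    3    3    3
Edit distance = dp[4][3] = 3

3


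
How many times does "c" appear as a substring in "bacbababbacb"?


Searching for "c" in "bacbababbacb"
Scanning each position:
  Position 0: "b" => no
  Position 1: "a" => no
  Position 2: "c" => MATCH
  Position 3: "b" => no
  Position 4: "a" => no
  Position 5: "b" => no
  Position 6: "a" => no
  Position 7: "b" => no
  Position 8: "b" => no
  Position 9: "a" => no
  Position 10: "c" => MATCH
  Position 11: "b" => no
Total occurrences: 2

2


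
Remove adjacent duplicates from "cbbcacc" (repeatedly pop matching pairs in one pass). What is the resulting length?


Input: cbbcacc
Stack-based adjacent duplicate removal:
  Read 'c': push. Stack: c
  Read 'b': push. Stack: cb
  Read 'b': matches stack top 'b' => pop. Stack: c
  Read 'c': matches stack top 'c' => pop. Stack: (empty)
  Read 'a': push. Stack: a
  Read 'c': push. Stack: ac
  Read 'c': matches stack top 'c' => pop. Stack: a
Final stack: "a" (length 1)

1


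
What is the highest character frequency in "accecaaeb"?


Input: accecaaeb
Character counts:
  'a': 3
  'b': 1
  'c': 3
  'e': 2
Maximum frequency: 3

3


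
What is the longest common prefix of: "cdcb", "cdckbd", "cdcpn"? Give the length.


Words: cdcb, cdckbd, cdcpn
  Position 0: all 'c' => match
  Position 1: all 'd' => match
  Position 2: all 'c' => match
  Position 3: ('b', 'k', 'p') => mismatch, stop
LCP = "cdc" (length 3)

3


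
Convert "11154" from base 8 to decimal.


Input: "11154" in base 8
Positional expansion:
  Digit '1' (value 1) x 8^4 = 4096
  Digit '1' (value 1) x 8^3 = 512
  Digit '1' (value 1) x 8^2 = 64
  Digit '5' (value 5) x 8^1 = 40
  Digit '4' (value 4) x 8^0 = 4
Sum = 4716

4716


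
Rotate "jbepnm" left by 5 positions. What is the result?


Input: "jbepnm", rotate left by 5
First 5 characters: "jbepn"
Remaining characters: "m"
Concatenate remaining + first: "m" + "jbepn" = "mjbepn"

mjbepn


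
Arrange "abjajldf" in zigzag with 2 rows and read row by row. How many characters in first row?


Zigzag "abjajldf" into 2 rows:
Placing characters:
  'a' => row 0
  'b' => row 1
  'j' => row 0
  'a' => row 1
  'j' => row 0
  'l' => row 1
  'd' => row 0
  'f' => row 1
Rows:
  Row 0: "ajjd"
  Row 1: "balf"
First row length: 4

4


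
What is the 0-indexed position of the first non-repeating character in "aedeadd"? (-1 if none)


Input: aedeadd
Character frequencies:
  'a': 2
  'd': 3
  'e': 2
Scanning left to right for freq == 1:
  Position 0 ('a'): freq=2, skip
  Position 1 ('e'): freq=2, skip
  Position 2 ('d'): freq=3, skip
  Position 3 ('e'): freq=2, skip
  Position 4 ('a'): freq=2, skip
  Position 5 ('d'): freq=3, skip
  Position 6 ('d'): freq=3, skip
  No unique character found => answer = -1

-1


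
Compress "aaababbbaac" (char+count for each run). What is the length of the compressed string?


Input: aaababbbaac
Runs:
  'a' x 3 => "a3"
  'b' x 1 => "b1"
  'a' x 1 => "a1"
  'b' x 3 => "b3"
  'a' x 2 => "a2"
  'c' x 1 => "c1"
Compressed: "a3b1a1b3a2c1"
Compressed length: 12

12


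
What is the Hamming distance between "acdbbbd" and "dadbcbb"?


Comparing "acdbbbd" and "dadbcbb" position by position:
  Position 0: 'a' vs 'd' => differ
  Position 1: 'c' vs 'a' => differ
  Position 2: 'd' vs 'd' => same
  Position 3: 'b' vs 'b' => same
  Position 4: 'b' vs 'c' => differ
  Position 5: 'b' vs 'b' => same
  Position 6: 'd' vs 'b' => differ
Total differences (Hamming distance): 4

4


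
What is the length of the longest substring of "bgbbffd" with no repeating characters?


Input: "bgbbffd"
Sliding window (track last position of each char):
  Position 0 ('b'): window [0,0] length 1 -- new best
  Position 1 ('g'): window [0,1] length 2 -- new best
  Position 2 ('b'): repeat (last at 0), move window start to 1
  Position 2 ('b'): window [1,2] length 2
  Position 3 ('b'): repeat (last at 2), move window start to 3
  Position 3 ('b'): window [3,3] length 1
  Position 4 ('f'): window [3,4] length 2
  Position 5 ('f'): repeat (last at 4), move window start to 5
  Position 5 ('f'): window [5,5] length 1
  Position 6 ('d'): window [5,6] length 2
Longest substring with no repeats: "bg" with length 2

2


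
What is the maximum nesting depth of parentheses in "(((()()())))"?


Input: "(((()()())))"
Tracking depth:
  Position 0 '(': depth becomes 1
  Position 1 '(': depth becomes 2
  Position 2 '(': depth becomes 3
  Position 3 '(': depth becomes 4
  Position 4 ')': depth becomes 3
  Position 5 '(': depth becomes 4
  Position 6 ')': depth becomes 3
  Position 7 '(': depth becomes 4
  Position 8 ')': depth becomes 3
  Position 9 ')': depth becomes 2
  Position 10 ')': depth becomes 1
  Position 11 ')': depth becomes 0
Maximum depth reached: 4

4


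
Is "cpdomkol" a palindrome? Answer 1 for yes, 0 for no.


Input: cpdomkol
Reversed: lokmodpc
  Compare pos 0 ('c') with pos 7 ('l'): MISMATCH
  Compare pos 1 ('p') with pos 6 ('o'): MISMATCH
  Compare pos 2 ('d') with pos 5 ('k'): MISMATCH
  Compare pos 3 ('o') with pos 4 ('m'): MISMATCH
Result: not a palindrome

0


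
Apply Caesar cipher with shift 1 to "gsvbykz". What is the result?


Caesar cipher: shift "gsvbykz" by 1
  'g' (pos 6) + 1 = pos 7 = 'h'
  's' (pos 18) + 1 = pos 19 = 't'
  'v' (pos 21) + 1 = pos 22 = 'w'
  'b' (pos 1) + 1 = pos 2 = 'c'
  'y' (pos 24) + 1 = pos 25 = 'z'
  'k' (pos 10) + 1 = pos 11 = 'l'
  'z' (pos 25) + 1 = pos 0 = 'a'
Result: htwczla

htwczla


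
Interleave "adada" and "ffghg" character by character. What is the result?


Interleaving "adada" and "ffghg":
  Position 0: 'a' from first, 'f' from second => "af"
  Position 1: 'd' from first, 'f' from second => "df"
  Position 2: 'a' from first, 'g' from second => "ag"
  Position 3: 'd' from first, 'h' from second => "dh"
  Position 4: 'a' from first, 'g' from second => "ag"
Result: afdfagdhag

afdfagdhag
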